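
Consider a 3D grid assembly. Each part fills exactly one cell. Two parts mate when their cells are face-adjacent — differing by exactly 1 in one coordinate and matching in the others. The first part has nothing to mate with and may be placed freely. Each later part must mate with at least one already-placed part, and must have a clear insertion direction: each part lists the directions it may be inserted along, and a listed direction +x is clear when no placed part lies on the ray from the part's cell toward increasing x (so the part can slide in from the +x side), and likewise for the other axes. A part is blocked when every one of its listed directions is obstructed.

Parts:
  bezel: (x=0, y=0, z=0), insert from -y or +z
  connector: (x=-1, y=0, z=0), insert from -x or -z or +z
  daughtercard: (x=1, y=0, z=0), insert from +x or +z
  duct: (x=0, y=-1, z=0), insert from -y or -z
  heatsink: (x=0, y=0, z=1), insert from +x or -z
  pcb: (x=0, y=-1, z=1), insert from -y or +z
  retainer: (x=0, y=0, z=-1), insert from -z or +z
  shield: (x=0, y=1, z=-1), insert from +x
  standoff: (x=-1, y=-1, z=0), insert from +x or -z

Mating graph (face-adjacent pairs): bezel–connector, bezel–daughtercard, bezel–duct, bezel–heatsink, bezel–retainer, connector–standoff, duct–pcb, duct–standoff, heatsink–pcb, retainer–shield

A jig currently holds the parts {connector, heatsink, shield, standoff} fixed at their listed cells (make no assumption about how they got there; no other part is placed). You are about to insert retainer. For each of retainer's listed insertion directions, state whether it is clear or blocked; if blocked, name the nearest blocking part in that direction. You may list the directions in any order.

-z: ray from retainer(0, 0, -1) has no placed part ⇒ clear
+z: nearest on ray is heatsink@(0, 0, 1) ⇒ blocked

+z: blocked by heatsink; -z: clear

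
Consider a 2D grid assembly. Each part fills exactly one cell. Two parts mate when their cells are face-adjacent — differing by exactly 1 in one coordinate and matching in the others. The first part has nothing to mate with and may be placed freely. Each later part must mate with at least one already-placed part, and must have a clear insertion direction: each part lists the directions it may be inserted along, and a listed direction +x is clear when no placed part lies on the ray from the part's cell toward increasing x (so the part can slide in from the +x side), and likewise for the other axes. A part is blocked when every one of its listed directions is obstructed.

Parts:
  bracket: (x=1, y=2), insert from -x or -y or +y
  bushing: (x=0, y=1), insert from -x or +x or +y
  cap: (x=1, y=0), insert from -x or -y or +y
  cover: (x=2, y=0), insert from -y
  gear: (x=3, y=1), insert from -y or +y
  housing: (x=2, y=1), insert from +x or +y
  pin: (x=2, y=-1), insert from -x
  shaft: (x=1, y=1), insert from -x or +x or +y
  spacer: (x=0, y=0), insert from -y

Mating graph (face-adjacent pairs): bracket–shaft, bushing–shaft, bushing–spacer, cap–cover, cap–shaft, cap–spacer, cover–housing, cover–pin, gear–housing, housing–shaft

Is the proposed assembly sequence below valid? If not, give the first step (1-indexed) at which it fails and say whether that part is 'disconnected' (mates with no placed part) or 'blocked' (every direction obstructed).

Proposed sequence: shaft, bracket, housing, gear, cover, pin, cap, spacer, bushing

Valid

1. shaft@(1, 1) [-x clear] — {shaft}
2. bracket@(1, 2) [-x clear] — {bracket, shaft}
3. housing@(2, 1) [+x clear] — {bracket, housing, shaft}
4. gear@(3, 1) [-y clear] — {bracket, gear, housing, shaft}
5. cover@(2, 0) [-y clear] — {bracket, cover, gear, housing, shaft}
6. pin@(2, -1) [-x clear] — {bracket, cover, gear, housing, pin, shaft}
7. cap@(1, 0) [-x clear] — {bracket, cap, cover, gear, housing, pin, shaft}
8. spacer@(0, 0) [-y clear] — {bracket, cap, cover, gear, housing, pin, shaft, spacer}
9. bushing@(0, 1) [-x clear] — {bracket, bushing, cap, cover, gear, housing, pin, shaft, spacer}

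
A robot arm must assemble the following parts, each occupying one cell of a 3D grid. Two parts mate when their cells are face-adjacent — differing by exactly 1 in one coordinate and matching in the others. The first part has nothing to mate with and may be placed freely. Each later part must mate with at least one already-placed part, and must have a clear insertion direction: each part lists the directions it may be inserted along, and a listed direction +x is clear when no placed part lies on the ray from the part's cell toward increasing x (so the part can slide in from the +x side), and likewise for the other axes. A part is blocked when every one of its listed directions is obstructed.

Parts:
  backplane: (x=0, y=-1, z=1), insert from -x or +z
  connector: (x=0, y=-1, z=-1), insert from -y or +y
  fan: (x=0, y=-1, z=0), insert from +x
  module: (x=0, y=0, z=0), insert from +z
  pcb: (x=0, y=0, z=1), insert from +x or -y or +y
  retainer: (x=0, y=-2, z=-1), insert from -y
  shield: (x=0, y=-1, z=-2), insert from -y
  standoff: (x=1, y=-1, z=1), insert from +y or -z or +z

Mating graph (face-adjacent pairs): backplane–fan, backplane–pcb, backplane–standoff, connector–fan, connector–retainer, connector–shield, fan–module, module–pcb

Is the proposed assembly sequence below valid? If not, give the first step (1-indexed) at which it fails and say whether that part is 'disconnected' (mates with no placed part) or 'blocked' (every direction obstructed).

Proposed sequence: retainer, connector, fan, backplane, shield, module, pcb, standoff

1. retainer@(0, -2, -1) [-y clear] — {retainer}
2. connector@(0, -1, -1) [+y clear] — {connector, retainer}
3. fan@(0, -1, 0) [+x clear] — {connector, fan, retainer}
4. backplane@(0, -1, 1) [-x clear] — {backplane, connector, fan, retainer}
5. shield@(0, -1, -2) [-y clear] — {backplane, connector, fan, retainer, shield}
6. module@(0, 0, 0) [+z clear] — {backplane, connector, fan, module, retainer, shield}
7. pcb@(0, 0, 1) [+x clear] — {backplane, connector, fan, module, pcb, retainer, shield}
8. standoff@(1, -1, 1) [+y clear] — {backplane, connector, fan, module, pcb, retainer, shield, standoff}

Valid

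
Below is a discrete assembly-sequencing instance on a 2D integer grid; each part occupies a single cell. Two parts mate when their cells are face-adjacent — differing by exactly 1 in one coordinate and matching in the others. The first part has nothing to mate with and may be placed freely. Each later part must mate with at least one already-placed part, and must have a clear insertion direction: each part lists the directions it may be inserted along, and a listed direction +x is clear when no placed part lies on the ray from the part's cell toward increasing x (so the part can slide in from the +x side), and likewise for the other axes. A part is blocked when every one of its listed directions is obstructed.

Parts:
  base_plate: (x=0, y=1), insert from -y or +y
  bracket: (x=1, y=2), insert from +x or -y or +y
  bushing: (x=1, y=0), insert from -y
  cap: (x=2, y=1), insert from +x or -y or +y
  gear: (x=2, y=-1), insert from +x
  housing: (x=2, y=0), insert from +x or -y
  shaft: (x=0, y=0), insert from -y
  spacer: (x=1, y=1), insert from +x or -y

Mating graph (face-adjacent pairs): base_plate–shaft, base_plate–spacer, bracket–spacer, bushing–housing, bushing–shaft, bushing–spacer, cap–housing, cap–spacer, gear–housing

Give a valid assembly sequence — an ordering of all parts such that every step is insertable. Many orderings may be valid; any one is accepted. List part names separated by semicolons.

spacer; bracket; base_plate; shaft; cap; housing; gear; bushing

1. spacer@(1, 1) [+x clear] — {spacer}
2. bracket@(1, 2) [+x clear] — {bracket, spacer}
3. base_plate@(0, 1) [-y clear] — {base_plate, bracket, spacer}
4. shaft@(0, 0) [-y clear] — {base_plate, bracket, shaft, spacer}
5. cap@(2, 1) [+x clear] — {base_plate, bracket, cap, shaft, spacer}
6. housing@(2, 0) [+x clear] — {base_plate, bracket, cap, housing, shaft, spacer}
7. gear@(2, -1) [+x clear] — {base_plate, bracket, cap, gear, housing, shaft, spacer}
8. bushing@(1, 0) [-y clear] — {base_plate, bracket, bushing, cap, gear, housing, shaft, spacer}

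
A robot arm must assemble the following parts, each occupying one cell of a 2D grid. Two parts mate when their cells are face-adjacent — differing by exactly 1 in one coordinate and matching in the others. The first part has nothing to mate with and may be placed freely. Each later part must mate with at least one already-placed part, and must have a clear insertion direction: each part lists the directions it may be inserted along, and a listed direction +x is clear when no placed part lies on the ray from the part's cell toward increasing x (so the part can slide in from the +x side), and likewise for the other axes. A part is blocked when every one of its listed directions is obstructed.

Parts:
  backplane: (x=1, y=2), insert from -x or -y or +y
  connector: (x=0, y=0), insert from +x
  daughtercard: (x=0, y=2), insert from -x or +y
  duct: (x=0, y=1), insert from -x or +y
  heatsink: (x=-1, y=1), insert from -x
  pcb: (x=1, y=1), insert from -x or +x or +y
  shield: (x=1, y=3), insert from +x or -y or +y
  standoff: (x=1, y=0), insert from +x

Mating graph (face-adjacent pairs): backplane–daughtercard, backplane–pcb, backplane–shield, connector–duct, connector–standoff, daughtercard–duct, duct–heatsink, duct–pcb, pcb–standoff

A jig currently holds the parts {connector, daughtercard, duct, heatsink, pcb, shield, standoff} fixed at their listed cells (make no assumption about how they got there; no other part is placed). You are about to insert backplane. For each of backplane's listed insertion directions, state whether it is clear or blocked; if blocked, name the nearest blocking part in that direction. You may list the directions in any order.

-x: nearest on ray is daughtercard@(0, 2) ⇒ blocked
-y: nearest on ray is pcb@(1, 1) ⇒ blocked
+y: nearest on ray is shield@(1, 3) ⇒ blocked

+y: blocked by shield; -x: blocked by daughtercard; -y: blocked by pcb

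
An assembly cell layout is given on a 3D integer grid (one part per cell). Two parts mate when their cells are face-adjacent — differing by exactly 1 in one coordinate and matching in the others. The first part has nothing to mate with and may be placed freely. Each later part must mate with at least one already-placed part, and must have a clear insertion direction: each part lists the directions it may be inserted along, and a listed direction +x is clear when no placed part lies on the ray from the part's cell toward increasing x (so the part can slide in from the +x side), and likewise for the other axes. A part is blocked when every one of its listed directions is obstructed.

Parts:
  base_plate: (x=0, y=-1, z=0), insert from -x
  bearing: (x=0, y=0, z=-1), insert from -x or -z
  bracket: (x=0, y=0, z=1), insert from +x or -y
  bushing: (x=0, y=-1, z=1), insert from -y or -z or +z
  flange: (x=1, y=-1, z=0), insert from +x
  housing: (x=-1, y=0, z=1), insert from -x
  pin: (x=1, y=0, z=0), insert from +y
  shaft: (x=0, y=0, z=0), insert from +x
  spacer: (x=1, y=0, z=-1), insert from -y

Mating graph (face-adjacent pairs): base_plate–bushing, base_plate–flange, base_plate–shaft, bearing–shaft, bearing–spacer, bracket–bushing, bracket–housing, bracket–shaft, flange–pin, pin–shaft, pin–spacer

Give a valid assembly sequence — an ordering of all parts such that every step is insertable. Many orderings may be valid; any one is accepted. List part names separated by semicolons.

1. housing@(-1, 0, 1) [-x clear] — {housing}
2. bracket@(0, 0, 1) [+x clear] — {bracket, housing}
3. shaft@(0, 0, 0) [+x clear] — {bracket, housing, shaft}
4. pin@(1, 0, 0) [+y clear] — {bracket, housing, pin, shaft}
5. base_plate@(0, -1, 0) [-x clear] — {base_plate, bracket, housing, pin, shaft}
6. spacer@(1, 0, -1) [-y clear] — {base_plate, bracket, housing, pin, shaft, spacer}
7. bushing@(0, -1, 1) [-y clear] — {base_plate, bracket, bushing, housing, pin, shaft, spacer}
8. flange@(1, -1, 0) [+x clear] — {base_plate, bracket, bushing, flange, housing, pin, shaft, spacer}
9. bearing@(0, 0, -1) [-x clear] — {base_plate, bearing, bracket, bushing, flange, housing, pin, shaft, spacer}

housing; bracket; shaft; pin; base_plate; spacer; bushing; flange; bearing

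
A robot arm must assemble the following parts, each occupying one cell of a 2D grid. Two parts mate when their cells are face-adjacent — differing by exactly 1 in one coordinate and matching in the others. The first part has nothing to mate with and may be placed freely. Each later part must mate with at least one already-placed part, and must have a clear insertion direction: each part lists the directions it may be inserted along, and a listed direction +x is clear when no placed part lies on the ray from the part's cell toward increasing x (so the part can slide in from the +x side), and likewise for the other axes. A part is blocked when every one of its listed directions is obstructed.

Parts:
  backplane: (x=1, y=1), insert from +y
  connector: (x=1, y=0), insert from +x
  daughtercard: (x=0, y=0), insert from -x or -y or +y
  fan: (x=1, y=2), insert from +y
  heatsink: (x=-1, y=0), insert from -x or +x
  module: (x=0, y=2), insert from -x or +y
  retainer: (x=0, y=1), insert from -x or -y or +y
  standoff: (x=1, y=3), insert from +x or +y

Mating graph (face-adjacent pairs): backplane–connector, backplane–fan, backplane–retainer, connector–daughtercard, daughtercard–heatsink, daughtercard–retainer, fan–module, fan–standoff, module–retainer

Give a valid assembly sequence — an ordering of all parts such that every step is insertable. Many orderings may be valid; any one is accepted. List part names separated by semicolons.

1. module@(0, 2) [-x clear] — {module}
2. retainer@(0, 1) [-x clear] — {module, retainer}
3. daughtercard@(0, 0) [-x clear] — {daughtercard, module, retainer}
4. connector@(1, 0) [+x clear] — {connector, daughtercard, module, retainer}
5. heatsink@(-1, 0) [-x clear] — {connector, daughtercard, heatsink, module, retainer}
6. backplane@(1, 1) [+y clear] — {backplane, connector, daughtercard, heatsink, module, retainer}
7. fan@(1, 2) [+y clear] — {backplane, connector, daughtercard, fan, heatsink, module, retainer}
8. standoff@(1, 3) [+x clear] — {backplane, connector, daughtercard, fan, heatsink, module, retainer, standoff}

module; retainer; daughtercard; connector; heatsink; backplane; fan; standoff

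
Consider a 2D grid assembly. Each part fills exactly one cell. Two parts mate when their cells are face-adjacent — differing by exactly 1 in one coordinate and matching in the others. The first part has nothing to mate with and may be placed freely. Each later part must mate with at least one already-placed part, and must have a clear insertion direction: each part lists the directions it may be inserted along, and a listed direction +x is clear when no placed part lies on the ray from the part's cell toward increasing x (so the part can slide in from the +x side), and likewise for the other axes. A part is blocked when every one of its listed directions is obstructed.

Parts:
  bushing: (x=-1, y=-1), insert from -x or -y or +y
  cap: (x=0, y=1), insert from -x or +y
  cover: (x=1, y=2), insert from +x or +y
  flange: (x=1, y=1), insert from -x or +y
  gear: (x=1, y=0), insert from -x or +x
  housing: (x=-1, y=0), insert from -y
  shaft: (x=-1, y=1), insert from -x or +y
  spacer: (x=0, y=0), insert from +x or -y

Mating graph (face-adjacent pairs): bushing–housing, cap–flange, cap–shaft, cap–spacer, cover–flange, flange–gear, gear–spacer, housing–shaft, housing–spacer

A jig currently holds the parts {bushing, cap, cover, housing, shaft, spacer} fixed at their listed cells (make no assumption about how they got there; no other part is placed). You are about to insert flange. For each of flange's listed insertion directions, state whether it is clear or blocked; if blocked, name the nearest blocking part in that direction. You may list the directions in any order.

-x: nearest on ray is cap@(0, 1) ⇒ blocked
+y: nearest on ray is cover@(1, 2) ⇒ blocked

+y: blocked by cover; -x: blocked by cap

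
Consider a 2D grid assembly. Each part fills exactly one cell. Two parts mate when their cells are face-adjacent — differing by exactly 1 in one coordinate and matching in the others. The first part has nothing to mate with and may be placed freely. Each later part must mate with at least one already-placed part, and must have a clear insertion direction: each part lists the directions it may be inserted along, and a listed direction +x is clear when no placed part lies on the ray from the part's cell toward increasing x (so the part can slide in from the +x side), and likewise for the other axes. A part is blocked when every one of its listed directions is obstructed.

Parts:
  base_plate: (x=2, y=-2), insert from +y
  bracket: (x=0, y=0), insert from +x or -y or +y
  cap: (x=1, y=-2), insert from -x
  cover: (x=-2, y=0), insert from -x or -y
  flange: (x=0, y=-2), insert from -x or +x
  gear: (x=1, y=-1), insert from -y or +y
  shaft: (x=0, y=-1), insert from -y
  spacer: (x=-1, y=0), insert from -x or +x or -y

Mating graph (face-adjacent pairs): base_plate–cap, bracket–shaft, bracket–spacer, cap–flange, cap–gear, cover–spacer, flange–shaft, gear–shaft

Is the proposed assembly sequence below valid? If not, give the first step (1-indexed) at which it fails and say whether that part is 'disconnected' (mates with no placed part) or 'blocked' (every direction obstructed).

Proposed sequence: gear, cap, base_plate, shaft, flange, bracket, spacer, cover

1. gear@(1, -1) [-y clear] — {gear}
2. cap@(1, -2) [-x clear] — {cap, gear}
3. base_plate@(2, -2) [+y clear] — {base_plate, cap, gear}
4. shaft@(0, -1) [-y clear] — {base_plate, cap, gear, shaft}
5. flange@(0, -2) [-x clear] — {base_plate, cap, flange, gear, shaft}
6. bracket@(0, 0) [+x clear] — {base_plate, bracket, cap, flange, gear, shaft}
7. spacer@(-1, 0) [-x clear] — {base_plate, bracket, cap, flange, gear, shaft, spacer}
8. cover@(-2, 0) [-x clear] — {base_plate, bracket, cap, cover, flange, gear, shaft, spacer}

Valid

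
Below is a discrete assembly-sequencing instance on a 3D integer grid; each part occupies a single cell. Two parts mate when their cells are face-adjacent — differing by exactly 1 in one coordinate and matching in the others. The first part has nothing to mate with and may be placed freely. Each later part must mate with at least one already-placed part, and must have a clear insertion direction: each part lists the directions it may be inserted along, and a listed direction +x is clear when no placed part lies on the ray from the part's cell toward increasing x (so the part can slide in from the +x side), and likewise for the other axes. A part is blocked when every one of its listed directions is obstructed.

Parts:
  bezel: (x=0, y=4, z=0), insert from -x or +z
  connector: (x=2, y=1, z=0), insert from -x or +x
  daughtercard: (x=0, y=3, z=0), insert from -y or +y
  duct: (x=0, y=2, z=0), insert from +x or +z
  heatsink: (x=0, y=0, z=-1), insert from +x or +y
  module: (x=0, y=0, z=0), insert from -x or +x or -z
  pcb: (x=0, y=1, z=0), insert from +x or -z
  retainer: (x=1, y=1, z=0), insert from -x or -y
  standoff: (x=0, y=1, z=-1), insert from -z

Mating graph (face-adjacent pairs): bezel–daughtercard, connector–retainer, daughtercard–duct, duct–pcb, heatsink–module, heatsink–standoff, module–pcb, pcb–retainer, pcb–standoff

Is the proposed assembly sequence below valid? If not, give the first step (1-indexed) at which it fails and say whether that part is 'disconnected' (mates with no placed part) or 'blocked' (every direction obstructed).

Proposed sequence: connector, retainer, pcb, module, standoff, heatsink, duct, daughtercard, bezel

1. connector@(2, 1, 0) [-x clear] — {connector}
2. retainer@(1, 1, 0) [-x clear] — {connector, retainer}
3. pcb@(0, 1, 0) [-z clear] — {connector, pcb, retainer}
4. module@(0, 0, 0) [-x clear] — {connector, module, pcb, retainer}
5. standoff@(0, 1, -1) [-z clear] — {connector, module, pcb, retainer, standoff}
6. heatsink@(0, 0, -1) [+x clear] — {connector, heatsink, module, pcb, retainer, standoff}
7. duct@(0, 2, 0) [+x clear] — {connector, duct, heatsink, module, pcb, retainer, standoff}
8. daughtercard@(0, 3, 0) [+y clear] — {connector, daughtercard, duct, heatsink, module, pcb, retainer, standoff}
9. bezel@(0, 4, 0) [-x clear] — {bezel, connector, daughtercard, duct, heatsink, module, pcb, retainer, standoff}

Valid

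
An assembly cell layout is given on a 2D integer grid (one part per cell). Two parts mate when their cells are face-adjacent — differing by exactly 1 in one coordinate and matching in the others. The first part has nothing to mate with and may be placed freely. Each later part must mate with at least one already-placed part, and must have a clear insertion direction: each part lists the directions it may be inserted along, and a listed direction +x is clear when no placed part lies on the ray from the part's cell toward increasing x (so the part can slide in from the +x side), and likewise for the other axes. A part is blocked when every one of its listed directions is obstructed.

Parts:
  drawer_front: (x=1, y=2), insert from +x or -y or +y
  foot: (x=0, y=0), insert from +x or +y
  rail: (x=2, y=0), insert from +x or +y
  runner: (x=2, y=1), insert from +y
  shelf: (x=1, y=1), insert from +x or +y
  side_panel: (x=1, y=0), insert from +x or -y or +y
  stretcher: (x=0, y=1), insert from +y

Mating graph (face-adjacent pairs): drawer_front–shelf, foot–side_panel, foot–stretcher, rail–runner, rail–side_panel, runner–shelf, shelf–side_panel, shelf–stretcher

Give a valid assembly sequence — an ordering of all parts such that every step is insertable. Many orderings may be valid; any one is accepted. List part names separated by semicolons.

stretcher; shelf; drawer_front; runner; foot; side_panel; rail

1. stretcher@(0, 1) [+y clear] — {stretcher}
2. shelf@(1, 1) [+x clear] — {shelf, stretcher}
3. drawer_front@(1, 2) [+x clear] — {drawer_front, shelf, stretcher}
4. runner@(2, 1) [+y clear] — {drawer_front, runner, shelf, stretcher}
5. foot@(0, 0) [+x clear] — {drawer_front, foot, runner, shelf, stretcher}
6. side_panel@(1, 0) [+x clear] — {drawer_front, foot, runner, shelf, side_panel, stretcher}
7. rail@(2, 0) [+x clear] — {drawer_front, foot, rail, runner, shelf, side_panel, stretcher}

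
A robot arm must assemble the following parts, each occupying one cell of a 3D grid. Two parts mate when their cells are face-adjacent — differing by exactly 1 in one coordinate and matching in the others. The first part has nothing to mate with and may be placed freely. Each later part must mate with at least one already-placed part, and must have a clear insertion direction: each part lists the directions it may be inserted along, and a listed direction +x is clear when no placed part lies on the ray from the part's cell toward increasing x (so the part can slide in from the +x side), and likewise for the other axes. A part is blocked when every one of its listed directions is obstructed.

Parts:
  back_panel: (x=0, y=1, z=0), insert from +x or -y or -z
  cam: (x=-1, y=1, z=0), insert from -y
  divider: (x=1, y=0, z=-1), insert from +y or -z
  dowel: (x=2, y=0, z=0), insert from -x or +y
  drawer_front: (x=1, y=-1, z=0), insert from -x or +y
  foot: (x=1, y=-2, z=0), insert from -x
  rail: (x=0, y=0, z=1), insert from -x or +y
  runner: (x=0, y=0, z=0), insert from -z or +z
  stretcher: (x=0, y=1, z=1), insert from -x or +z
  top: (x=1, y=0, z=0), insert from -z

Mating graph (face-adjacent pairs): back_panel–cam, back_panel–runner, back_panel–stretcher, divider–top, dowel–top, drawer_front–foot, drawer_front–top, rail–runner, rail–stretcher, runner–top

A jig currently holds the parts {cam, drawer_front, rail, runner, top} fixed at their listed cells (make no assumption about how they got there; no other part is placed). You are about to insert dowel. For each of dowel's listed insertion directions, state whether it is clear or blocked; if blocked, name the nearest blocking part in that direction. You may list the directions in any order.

+y: clear; -x: blocked by top

-x: nearest on ray is top@(1, 0, 0) ⇒ blocked
+y: ray from dowel(2, 0, 0) has no placed part ⇒ clear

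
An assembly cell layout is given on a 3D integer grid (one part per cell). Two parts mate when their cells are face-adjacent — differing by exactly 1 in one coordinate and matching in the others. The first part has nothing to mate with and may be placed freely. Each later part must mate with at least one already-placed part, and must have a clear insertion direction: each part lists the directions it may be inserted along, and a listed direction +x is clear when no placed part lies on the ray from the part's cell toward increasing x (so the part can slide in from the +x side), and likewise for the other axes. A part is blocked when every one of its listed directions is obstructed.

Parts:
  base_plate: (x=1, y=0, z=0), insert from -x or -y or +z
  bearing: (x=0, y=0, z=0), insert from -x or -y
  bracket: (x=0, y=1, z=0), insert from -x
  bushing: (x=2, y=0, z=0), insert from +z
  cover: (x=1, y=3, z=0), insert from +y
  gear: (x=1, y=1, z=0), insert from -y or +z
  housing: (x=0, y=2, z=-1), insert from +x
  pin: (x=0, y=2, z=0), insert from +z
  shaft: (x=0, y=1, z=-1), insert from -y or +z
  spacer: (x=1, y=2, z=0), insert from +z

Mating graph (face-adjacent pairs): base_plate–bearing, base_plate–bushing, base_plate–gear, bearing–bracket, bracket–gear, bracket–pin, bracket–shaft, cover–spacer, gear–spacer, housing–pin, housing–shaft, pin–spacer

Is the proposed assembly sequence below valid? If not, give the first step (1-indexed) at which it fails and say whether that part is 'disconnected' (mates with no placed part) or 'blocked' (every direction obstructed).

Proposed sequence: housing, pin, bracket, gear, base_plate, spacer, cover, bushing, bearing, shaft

1. housing@(0, 2, -1) [+x clear] — {housing}
2. pin@(0, 2, 0) [+z clear] — {housing, pin}
3. bracket@(0, 1, 0) [-x clear] — {bracket, housing, pin}
4. gear@(1, 1, 0) [-y clear] — {bracket, gear, housing, pin}
5. base_plate@(1, 0, 0) [-x clear] — {base_plate, bracket, gear, housing, pin}
6. spacer@(1, 2, 0) [+z clear] — {base_plate, bracket, gear, housing, pin, spacer}
7. cover@(1, 3, 0) [+y clear] — {base_plate, bracket, cover, gear, housing, pin, spacer}
8. bushing@(2, 0, 0) [+z clear] — {base_plate, bracket, bushing, cover, gear, housing, pin, spacer}
9. bearing@(0, 0, 0) [-x clear] — {base_plate, bearing, bracket, bushing, cover, gear, housing, pin, spacer}
10. shaft@(0, 1, -1) [-y clear] — {base_plate, bearing, bracket, bushing, cover, gear, housing, pin, shaft, spacer}

Valid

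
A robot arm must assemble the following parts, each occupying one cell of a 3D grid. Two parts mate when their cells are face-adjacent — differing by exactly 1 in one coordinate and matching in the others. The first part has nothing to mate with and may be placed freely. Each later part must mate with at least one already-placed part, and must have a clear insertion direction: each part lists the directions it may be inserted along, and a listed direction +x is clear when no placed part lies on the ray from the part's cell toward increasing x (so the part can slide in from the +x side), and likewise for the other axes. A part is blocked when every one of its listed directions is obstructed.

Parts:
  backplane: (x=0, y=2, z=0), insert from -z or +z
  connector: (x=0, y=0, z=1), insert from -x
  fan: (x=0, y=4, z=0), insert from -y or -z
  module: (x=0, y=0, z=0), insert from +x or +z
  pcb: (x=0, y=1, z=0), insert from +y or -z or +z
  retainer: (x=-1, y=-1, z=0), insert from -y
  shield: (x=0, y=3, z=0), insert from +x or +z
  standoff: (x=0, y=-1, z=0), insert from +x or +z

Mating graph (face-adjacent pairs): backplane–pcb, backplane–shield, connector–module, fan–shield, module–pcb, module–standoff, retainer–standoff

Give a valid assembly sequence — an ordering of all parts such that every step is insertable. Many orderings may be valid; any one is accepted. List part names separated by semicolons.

pcb; backplane; module; standoff; retainer; shield; fan; connector

1. pcb@(0, 1, 0) [+y clear] — {pcb}
2. backplane@(0, 2, 0) [-z clear] — {backplane, pcb}
3. module@(0, 0, 0) [+x clear] — {backplane, module, pcb}
4. standoff@(0, -1, 0) [+x clear] — {backplane, module, pcb, standoff}
5. retainer@(-1, -1, 0) [-y clear] — {backplane, module, pcb, retainer, standoff}
6. shield@(0, 3, 0) [+x clear] — {backplane, module, pcb, retainer, shield, standoff}
7. fan@(0, 4, 0) [-z clear] — {backplane, fan, module, pcb, retainer, shield, standoff}
8. connector@(0, 0, 1) [-x clear] — {backplane, connector, fan, module, pcb, retainer, shield, standoff}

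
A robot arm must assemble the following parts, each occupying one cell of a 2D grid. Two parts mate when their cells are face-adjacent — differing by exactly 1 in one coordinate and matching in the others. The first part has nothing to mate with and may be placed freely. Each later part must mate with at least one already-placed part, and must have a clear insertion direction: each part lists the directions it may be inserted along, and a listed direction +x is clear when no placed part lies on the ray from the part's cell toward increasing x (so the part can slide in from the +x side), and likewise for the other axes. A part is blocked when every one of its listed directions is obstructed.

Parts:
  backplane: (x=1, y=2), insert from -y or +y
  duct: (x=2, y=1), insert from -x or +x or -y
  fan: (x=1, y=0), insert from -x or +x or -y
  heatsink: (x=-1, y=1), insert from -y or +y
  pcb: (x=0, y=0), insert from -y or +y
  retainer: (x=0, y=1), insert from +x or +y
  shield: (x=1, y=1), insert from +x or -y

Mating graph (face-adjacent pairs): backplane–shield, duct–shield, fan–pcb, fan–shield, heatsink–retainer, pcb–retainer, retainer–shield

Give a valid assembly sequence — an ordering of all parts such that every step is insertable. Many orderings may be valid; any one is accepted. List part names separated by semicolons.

retainer; pcb; fan; shield; backplane; duct; heatsink

1. retainer@(0, 1) [+x clear] — {retainer}
2. pcb@(0, 0) [-y clear] — {pcb, retainer}
3. fan@(1, 0) [+x clear] — {fan, pcb, retainer}
4. shield@(1, 1) [+x clear] — {fan, pcb, retainer, shield}
5. backplane@(1, 2) [+y clear] — {backplane, fan, pcb, retainer, shield}
6. duct@(2, 1) [+x clear] — {backplane, duct, fan, pcb, retainer, shield}
7. heatsink@(-1, 1) [-y clear] — {backplane, duct, fan, heatsink, pcb, retainer, shield}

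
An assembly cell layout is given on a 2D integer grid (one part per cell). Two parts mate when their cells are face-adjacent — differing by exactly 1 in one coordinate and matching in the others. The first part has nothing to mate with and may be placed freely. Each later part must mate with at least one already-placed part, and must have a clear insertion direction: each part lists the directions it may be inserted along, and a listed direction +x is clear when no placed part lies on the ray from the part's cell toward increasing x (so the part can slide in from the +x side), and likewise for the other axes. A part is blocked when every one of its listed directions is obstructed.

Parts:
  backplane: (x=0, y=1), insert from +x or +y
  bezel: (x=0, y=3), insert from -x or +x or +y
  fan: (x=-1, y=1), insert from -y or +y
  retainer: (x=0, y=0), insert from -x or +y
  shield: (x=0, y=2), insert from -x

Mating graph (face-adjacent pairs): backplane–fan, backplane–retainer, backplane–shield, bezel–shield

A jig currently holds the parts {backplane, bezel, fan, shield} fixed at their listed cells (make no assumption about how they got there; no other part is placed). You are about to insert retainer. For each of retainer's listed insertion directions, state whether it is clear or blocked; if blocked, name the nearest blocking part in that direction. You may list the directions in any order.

-x: ray from retainer(0, 0) has no placed part ⇒ clear
+y: nearest on ray is backplane@(0, 1) ⇒ blocked

+y: blocked by backplane; -x: clear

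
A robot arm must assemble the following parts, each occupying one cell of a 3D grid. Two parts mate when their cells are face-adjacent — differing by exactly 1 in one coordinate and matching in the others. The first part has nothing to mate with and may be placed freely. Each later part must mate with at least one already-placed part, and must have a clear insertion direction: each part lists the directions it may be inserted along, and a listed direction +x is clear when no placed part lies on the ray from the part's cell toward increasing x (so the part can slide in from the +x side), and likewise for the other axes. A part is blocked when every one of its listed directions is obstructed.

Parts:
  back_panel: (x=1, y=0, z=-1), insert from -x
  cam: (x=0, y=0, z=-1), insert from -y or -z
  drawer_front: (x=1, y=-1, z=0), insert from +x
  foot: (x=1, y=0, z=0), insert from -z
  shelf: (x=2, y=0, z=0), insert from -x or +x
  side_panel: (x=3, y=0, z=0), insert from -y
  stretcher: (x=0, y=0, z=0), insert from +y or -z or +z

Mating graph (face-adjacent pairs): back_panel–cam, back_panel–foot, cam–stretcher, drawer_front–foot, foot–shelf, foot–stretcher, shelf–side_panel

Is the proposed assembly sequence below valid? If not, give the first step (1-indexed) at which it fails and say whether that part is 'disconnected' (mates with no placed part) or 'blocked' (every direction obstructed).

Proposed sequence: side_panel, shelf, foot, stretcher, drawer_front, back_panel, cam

1. side_panel@(3, 0, 0) [-y clear] — {side_panel}
2. shelf@(2, 0, 0) [-x clear] — {shelf, side_panel}
3. foot@(1, 0, 0) [-z clear] — {foot, shelf, side_panel}
4. stretcher@(0, 0, 0) [+y clear] — {foot, shelf, side_panel, stretcher}
5. drawer_front@(1, -1, 0) [+x clear] — {drawer_front, foot, shelf, side_panel, stretcher}
6. back_panel@(1, 0, -1) [-x clear] — {back_panel, drawer_front, foot, shelf, side_panel, stretcher}
7. cam@(0, 0, -1) [-y clear] — {back_panel, cam, drawer_front, foot, shelf, side_panel, stretcher}

Valid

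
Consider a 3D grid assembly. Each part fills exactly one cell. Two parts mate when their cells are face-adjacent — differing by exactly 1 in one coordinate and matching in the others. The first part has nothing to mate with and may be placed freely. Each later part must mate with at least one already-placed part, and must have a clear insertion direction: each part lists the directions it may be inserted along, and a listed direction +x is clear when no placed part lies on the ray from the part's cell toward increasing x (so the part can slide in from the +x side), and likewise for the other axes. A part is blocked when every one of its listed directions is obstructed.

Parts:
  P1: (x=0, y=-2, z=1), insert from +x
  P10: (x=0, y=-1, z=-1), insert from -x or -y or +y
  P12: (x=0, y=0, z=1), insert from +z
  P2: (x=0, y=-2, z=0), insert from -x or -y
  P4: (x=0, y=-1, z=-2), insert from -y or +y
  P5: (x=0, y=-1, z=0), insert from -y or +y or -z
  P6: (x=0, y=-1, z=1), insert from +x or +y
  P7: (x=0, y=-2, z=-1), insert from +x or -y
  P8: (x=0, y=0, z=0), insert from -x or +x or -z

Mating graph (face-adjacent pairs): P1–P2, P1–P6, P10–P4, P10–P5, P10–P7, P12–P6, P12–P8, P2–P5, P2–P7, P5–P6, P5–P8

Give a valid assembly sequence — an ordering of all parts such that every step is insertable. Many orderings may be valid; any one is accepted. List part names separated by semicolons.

P7; P10; P4; P5; P8; P2; P6; P12; P1

1. P7@(0, -2, -1) [+x clear] — {P7}
2. P10@(0, -1, -1) [-x clear] — {P10, P7}
3. P4@(0, -1, -2) [-y clear] — {P10, P4, P7}
4. P5@(0, -1, 0) [-y clear] — {P10, P4, P5, P7}
5. P8@(0, 0, 0) [-x clear] — {P10, P4, P5, P7, P8}
6. P2@(0, -2, 0) [-x clear] — {P10, P2, P4, P5, P7, P8}
7. P6@(0, -1, 1) [+x clear] — {P10, P2, P4, P5, P6, P7, P8}
8. P12@(0, 0, 1) [+z clear] — {P10, P12, P2, P4, P5, P6, P7, P8}
9. P1@(0, -2, 1) [+x clear] — {P1, P10, P12, P2, P4, P5, P6, P7, P8}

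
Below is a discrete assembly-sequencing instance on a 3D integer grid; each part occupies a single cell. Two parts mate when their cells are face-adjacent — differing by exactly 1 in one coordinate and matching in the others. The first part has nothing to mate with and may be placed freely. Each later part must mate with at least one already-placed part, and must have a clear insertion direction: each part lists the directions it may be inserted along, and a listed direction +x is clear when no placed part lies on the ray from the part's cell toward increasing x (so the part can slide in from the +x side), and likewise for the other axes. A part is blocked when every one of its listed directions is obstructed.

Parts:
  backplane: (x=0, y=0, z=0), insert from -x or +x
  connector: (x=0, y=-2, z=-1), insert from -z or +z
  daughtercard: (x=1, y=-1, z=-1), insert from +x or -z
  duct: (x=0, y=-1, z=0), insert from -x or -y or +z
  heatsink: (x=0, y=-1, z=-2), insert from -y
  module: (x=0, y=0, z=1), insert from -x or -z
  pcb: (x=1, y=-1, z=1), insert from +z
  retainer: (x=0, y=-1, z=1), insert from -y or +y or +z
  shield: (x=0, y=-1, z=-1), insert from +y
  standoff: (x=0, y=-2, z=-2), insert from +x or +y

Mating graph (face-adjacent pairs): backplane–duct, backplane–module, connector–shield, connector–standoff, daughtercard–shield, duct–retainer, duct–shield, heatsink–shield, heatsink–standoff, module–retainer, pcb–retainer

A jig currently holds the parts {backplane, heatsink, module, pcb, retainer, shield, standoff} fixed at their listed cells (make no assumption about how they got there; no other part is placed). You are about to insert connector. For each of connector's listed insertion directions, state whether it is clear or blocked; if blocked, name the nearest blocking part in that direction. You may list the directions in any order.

-z: nearest on ray is standoff@(0, -2, -2) ⇒ blocked
+z: ray from connector(0, -2, -1) has no placed part ⇒ clear

+z: clear; -z: blocked by standoff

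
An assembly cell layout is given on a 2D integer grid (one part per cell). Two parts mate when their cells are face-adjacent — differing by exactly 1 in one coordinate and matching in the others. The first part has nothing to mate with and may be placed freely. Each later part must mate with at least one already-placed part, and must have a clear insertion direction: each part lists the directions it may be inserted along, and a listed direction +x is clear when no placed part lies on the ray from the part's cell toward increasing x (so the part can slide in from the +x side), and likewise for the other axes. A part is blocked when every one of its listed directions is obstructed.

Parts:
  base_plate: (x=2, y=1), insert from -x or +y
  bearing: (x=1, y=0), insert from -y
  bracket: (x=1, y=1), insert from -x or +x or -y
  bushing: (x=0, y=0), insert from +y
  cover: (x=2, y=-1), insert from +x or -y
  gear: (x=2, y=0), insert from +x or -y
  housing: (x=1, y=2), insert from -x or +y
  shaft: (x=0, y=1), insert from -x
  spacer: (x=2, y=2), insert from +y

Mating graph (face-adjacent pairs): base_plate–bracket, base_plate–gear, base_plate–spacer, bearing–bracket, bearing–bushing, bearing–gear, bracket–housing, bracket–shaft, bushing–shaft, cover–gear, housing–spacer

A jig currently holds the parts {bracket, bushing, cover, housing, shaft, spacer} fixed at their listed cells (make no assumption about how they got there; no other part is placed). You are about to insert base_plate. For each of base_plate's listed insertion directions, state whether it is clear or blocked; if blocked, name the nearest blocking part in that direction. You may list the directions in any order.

+y: blocked by spacer; -x: blocked by bracket

-x: nearest on ray is bracket@(1, 1) ⇒ blocked
+y: nearest on ray is spacer@(2, 2) ⇒ blocked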